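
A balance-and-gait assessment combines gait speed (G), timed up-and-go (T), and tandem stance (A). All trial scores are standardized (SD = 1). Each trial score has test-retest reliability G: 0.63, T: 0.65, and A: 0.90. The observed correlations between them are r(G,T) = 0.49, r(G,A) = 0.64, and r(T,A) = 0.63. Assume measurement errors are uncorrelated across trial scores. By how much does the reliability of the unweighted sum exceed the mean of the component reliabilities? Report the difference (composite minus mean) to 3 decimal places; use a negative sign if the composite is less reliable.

Var(sum) = 3 + 3.52 = 6.52; true-score variance = 2.18 + 3.52 = 5.7; composite reliability = 0.8742.
Mean component reliability = 0.7267.
Difference = 0.8742 − 0.7267 = 0.148.

0.148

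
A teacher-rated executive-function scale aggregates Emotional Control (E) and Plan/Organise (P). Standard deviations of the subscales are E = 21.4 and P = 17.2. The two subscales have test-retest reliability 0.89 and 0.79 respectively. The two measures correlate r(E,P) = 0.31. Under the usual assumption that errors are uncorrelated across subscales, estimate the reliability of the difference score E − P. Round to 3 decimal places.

Var(E−P) = 21.4² + 17.2² − 2·21.4·17.2·0.31 = 753.8 − 228.21 = 525.59.
Under uncorrelated errors the observed covariances equal the true-score covariances, so only the own-variance terms attenuate.
True-score variance = [21.4²·0.89 + 17.2²·0.79] − 228.21 = 641.298 − 228.21 = 413.088.
Reliability = 413.088 / 525.59 = 0.786.

0.786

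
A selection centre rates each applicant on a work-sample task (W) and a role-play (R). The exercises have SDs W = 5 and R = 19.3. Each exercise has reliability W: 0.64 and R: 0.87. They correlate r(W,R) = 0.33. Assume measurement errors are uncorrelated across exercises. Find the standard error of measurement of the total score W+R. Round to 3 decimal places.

7.578

Var(total) = 397.49 + 63.69 = 461.18.
True-score variance = 340.066 + 63.69 = 403.756, so reliability = 0.8755.
Error variance = 461.18 − 403.756 = 57.4237; SEM = √57.4237 = 7.578.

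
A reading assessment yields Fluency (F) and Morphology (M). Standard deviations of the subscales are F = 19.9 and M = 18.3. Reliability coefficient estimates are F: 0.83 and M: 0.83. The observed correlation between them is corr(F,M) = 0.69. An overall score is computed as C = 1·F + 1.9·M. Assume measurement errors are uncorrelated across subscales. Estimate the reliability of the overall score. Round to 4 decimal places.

Var(C) = 19.9² + 1.9²·18.3² + 2·[1.9·19.9·18.3·0.69] = 1604.96 + 954.854 = 2559.82.
With uncorrelated errors the cross-covariances are all true-score covariance, so they carry over unchanged; only the diagonal terms shrink to ρᵢσᵢ².
True-score variance = [19.9²·0.83 + 1.9²·18.3²·0.83] + 954.854 = 1332.12 + 954.854 = 2286.97.
Reliability = 2286.97 / 2559.82 = 0.8934.

0.8934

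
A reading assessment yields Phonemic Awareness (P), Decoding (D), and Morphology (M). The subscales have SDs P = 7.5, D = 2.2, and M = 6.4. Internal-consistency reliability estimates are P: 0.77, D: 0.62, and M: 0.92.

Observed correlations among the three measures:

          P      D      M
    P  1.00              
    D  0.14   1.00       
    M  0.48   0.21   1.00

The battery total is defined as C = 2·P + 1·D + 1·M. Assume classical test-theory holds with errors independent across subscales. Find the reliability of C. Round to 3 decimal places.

Var(C) = 2²·7.5² + 2.2² + 6.4² + 2·[2·7.5·2.2·0.14 + 2·7.5·6.4·0.48 + 2.2·6.4·0.21] = 270.8 + 107.314 = 378.114.
With uncorrelated errors the cross-covariances are all true-score covariance, so they carry over unchanged; only the diagonal terms shrink to ρᵢσᵢ².
True-score variance = [2²·7.5²·0.77 + 2.2²·0.62 + 6.4²·0.92] + 107.314 = 213.934 + 107.314 = 321.248.
Reliability = 321.248 / 378.114 = 0.850.

0.850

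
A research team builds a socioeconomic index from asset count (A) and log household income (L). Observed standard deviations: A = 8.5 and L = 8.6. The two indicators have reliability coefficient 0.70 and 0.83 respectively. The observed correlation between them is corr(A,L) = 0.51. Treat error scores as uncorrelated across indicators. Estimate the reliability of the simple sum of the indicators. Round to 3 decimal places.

Var(A+L) = 8.5² + 8.6² + 2·[8.5·8.6·0.51] = 146.21 + 74.562 = 220.772.
With uncorrelated errors the cross-covariances are all true-score covariance, so they carry over unchanged; only the diagonal terms shrink to ρᵢσᵢ².
True-score variance = [8.5²·0.70 + 8.6²·0.83] + 74.562 = 111.962 + 74.562 = 186.524.
Reliability = 186.524 / 220.772 = 0.845.

0.845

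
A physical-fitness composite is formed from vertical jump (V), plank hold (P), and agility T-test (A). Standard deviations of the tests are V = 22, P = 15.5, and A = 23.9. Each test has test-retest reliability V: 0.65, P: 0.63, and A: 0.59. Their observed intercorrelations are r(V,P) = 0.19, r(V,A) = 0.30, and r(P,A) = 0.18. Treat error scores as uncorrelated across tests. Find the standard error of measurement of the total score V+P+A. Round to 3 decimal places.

Var(total) = 1295.46 + 578.422 = 1873.88.
True-score variance = 802.971 + 578.422 = 1381.39, so reliability = 0.7372.
Error variance = 1873.88 − 1381.39 = 492.489; SEM = √492.489 = 22.192.

22.192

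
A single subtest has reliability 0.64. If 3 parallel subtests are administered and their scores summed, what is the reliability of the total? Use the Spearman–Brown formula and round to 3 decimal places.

ρ_k = kρ / (1 + (k−1)ρ) = 3·0.64 / (1 + 2·0.64) = 1.920 / 2.280 = 0.842.

0.842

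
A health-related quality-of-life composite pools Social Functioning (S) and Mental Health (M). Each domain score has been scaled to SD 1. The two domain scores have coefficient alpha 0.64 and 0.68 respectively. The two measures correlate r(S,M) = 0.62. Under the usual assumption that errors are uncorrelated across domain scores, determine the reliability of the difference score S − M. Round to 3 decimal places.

Var(S−M) = 1 + 1 − 2·0.62 = 2 − 1.24 = 0.76.
Under uncorrelated errors the observed covariances equal the true-score covariances, so only the own-variance terms attenuate.
True-score variance = [0.64 + 0.68] − 1.24 = 1.32 − 1.24 = 0.08.
Reliability = 0.08 / 0.76 = 0.105.

0.105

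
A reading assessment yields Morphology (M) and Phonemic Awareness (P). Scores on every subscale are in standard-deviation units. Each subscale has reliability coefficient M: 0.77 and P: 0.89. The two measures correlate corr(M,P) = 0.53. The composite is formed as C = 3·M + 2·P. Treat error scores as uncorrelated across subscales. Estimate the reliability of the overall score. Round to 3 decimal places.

0.870

Var(C) = 3² + 2² + 2·[6·0.53] = 13 + 6.36 = 19.36.
Because errors are independent across components, Cov(Tᵢ,Tⱼ) = Cov(Xᵢ,Xⱼ); the off-diagonal part of the true-score variance is the same as above.
True-score variance = [3²·0.77 + 2²·0.89] + 6.36 = 10.49 + 6.36 = 16.85.
Reliability = 16.85 / 19.36 = 0.870.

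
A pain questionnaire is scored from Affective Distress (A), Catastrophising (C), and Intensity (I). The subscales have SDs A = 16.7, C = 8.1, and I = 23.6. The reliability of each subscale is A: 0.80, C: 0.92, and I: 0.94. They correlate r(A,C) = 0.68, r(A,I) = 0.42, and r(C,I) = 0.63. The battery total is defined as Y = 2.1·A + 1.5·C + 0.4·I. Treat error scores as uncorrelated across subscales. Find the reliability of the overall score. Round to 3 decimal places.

0.893

Var(Y) = 2.1²·16.7² + 1.5²·8.1² + 0.4²·23.6² + 2·[3.15·16.7·8.1·0.68 + 0.84·16.7·23.6·0.42 + 0.6·8.1·23.6·0.63] = 1466.64 + 1002.1 = 2468.75.
Under uncorrelated errors the observed covariances equal the true-score covariances, so only the own-variance terms attenuate.
True-score variance = [2.1²·16.7²·0.80 + 1.5²·8.1²·0.92 + 0.4²·23.6²·0.94] + 1002.1 = 1203.5 + 1002.1 = 2205.61.
Reliability = 2205.61 / 2468.75 = 0.893.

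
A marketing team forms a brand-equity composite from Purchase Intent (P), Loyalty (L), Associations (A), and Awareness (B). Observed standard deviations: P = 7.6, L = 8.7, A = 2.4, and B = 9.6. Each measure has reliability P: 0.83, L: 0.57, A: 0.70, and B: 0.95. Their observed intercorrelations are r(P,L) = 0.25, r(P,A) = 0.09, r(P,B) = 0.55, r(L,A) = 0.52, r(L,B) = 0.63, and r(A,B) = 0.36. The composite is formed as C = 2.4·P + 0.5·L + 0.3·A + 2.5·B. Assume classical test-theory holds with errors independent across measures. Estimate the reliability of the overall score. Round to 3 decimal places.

Var(C) = 2.4²·7.6² + 0.5²·8.7² + 0.3²·2.4² + 2.5²·9.6² + 2·[1.2·7.6·8.7·0.25 + 0.72·7.6·2.4·0.09 + 6·7.6·9.6·0.55 + 0.15·8.7·2.4·0.52 + 1.25·8.7·9.6·0.63 + 0.75·2.4·9.6·0.36] = 928.138 + 670.815 = 1598.95.
Because errors are independent across components, Cov(Tᵢ,Tⱼ) = Cov(Xᵢ,Xⱼ); the off-diagonal part of the true-score variance is the same as above.
True-score variance = [2.4²·7.6²·0.83 + 0.5²·8.7²·0.57 + 0.3²·2.4²·0.70 + 2.5²·9.6²·0.95] + 670.815 = 834.488 + 670.815 = 1505.3.
Reliability = 1505.3 / 1598.95 = 0.941.

0.941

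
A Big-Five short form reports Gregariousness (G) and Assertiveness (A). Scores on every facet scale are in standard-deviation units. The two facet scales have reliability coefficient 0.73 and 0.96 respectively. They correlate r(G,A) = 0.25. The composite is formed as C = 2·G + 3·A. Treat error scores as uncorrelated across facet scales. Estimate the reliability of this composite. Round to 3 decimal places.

0.910

Var(C) = 2² + 3² + 2·[6·0.25] = 13 + 3 = 16.
Because errors are independent across components, Cov(Tᵢ,Tⱼ) = Cov(Xᵢ,Xⱼ); the off-diagonal part of the true-score variance is the same as above.
True-score variance = [2²·0.73 + 3²·0.96] + 3 = 11.56 + 3 = 14.56.
Reliability = 14.56 / 16 = 0.910.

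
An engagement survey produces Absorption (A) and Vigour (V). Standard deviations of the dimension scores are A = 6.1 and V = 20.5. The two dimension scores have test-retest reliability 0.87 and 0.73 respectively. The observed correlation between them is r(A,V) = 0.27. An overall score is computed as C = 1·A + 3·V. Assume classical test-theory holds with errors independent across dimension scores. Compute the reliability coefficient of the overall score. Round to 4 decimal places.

Var(C) = 6.1² + 3²·20.5² + 2·[3·6.1·20.5·0.27] = 3819.46 + 202.581 = 4022.04.
Because errors are independent across components, Cov(Tᵢ,Tⱼ) = Cov(Xᵢ,Xⱼ); the off-diagonal part of the true-score variance is the same as above.
True-score variance = [6.1²·0.87 + 3²·20.5²·0.73] + 202.581 = 2793.42 + 202.581 = 2996.
Reliability = 2996 / 4022.04 = 0.7449.

0.7449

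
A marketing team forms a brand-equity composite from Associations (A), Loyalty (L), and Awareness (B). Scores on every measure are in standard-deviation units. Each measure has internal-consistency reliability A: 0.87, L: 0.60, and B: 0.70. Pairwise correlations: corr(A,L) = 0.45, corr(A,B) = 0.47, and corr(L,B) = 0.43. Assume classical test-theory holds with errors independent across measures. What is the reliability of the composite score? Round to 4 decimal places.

Var(A+L+B) = 3 + 2·[0.45 + 0.47 + 0.43] = 3 + 2.7 = 5.7.
With uncorrelated errors the cross-covariances are all true-score covariance, so they carry over unchanged; only the diagonal terms shrink to ρᵢσᵢ².
True-score variance = [0.87 + 0.60 + 0.70] + 2.7 = 2.17 + 2.7 = 4.87.
Reliability = 4.87 / 5.7 = 0.8544.

0.8544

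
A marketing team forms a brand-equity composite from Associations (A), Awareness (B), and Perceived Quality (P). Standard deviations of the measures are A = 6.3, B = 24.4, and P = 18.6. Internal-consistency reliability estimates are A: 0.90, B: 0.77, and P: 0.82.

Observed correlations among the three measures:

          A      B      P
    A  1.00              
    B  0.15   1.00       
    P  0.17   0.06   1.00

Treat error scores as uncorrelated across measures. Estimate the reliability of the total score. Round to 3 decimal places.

Var(A+B+P) = 6.3² + 24.4² + 18.6² + 2·[6.3·24.4·0.15 + 6.3·18.6·0.17 + 24.4·18.6·0.06] = 981.01 + 140.418 = 1121.43.
With uncorrelated errors the cross-covariances are all true-score covariance, so they carry over unchanged; only the diagonal terms shrink to ρᵢσᵢ².
True-score variance = [6.3²·0.90 + 24.4²·0.77 + 18.6²·0.82] + 140.418 = 777.835 + 140.418 = 918.253.
Reliability = 918.253 / 1121.43 = 0.819.

0.819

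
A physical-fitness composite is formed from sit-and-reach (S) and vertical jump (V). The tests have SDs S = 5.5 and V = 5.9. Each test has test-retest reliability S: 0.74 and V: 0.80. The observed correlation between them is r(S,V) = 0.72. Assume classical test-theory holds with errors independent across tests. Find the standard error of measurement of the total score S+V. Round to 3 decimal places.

Var(total) = 65.06 + 46.728 = 111.788.
True-score variance = 50.233 + 46.728 = 96.961, so reliability = 0.8674.
Error variance = 111.788 − 96.961 = 14.827; SEM = √14.827 = 3.851.

3.851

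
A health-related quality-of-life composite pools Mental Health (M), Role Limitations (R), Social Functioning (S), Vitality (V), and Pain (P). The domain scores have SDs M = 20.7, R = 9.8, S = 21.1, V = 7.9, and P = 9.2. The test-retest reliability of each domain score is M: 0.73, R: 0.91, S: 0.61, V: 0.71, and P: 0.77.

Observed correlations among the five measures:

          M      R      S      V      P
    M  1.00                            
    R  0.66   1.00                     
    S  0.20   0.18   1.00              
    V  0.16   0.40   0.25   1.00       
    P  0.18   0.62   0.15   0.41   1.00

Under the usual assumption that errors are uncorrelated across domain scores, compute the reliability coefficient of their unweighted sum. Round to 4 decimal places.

0.8424

Var(M+R+S+V+P) = 20.7² + 9.8² + 21.1² + 7.9² + 9.2² + 2·[20.7·9.8·0.66 + 20.7·21.1·0.20 + 20.7·7.9·0.16 + 20.7·9.2·0.18 + 9.8·21.1·0.18 + 9.8·7.9·0.40 + 9.8·9.2·0.62 + 21.1·7.9·0.25 + 21.1·9.2·0.15 + 7.9·9.2·0.41] = 1116.79 + 1012.73 = 2129.51.
Because errors are independent across components, Cov(Tᵢ,Tⱼ) = Cov(Xᵢ,Xⱼ); the off-diagonal part of the true-score variance is the same as above.
True-score variance = [20.7²·0.73 + 9.8²·0.91 + 21.1²·0.61 + 7.9²·0.71 + 9.2²·0.77] + 1012.73 = 781.256 + 1012.73 = 1793.98.
Reliability = 1793.98 / 2129.51 = 0.8424.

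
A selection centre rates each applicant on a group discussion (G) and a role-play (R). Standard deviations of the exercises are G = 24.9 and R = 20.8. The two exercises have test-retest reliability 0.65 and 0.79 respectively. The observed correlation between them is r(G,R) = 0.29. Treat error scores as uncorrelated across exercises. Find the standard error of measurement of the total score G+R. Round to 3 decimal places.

17.546

Var(total) = 1052.65 + 300.394 = 1353.04.
True-score variance = 744.792 + 300.394 = 1045.19, so reliability = 0.7725.
Error variance = 1353.04 − 1045.19 = 307.858; SEM = √307.858 = 17.546.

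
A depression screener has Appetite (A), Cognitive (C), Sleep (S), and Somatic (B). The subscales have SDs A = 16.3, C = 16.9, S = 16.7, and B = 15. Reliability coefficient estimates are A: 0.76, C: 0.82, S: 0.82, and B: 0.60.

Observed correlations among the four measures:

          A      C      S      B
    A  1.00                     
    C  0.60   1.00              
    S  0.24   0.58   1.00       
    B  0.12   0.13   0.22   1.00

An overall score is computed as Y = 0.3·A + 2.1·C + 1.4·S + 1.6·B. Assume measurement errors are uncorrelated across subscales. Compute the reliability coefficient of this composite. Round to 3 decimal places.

Var(Y) = 0.3²·16.3² + 2.1²·16.9² + 1.4²·16.7² + 1.6²·15² + 2·[0.63·16.3·16.9·0.60 + 0.42·16.3·16.7·0.24 + 0.48·16.3·15·0.12 + 2.94·16.9·16.7·0.58 + 3.36·16.9·15·0.13 + 2.24·16.7·15·0.22] = 2406.08 + 1722.17 = 4128.24.
Under uncorrelated errors the observed covariances equal the true-score covariances, so only the own-variance terms attenuate.
True-score variance = [0.3²·16.3²·0.76 + 2.1²·16.9²·0.82 + 1.4²·16.7²·0.82 + 1.6²·15²·0.60] + 1722.17 = 1844.83 + 1722.17 = 3566.99.
Reliability = 3566.99 / 4128.24 = 0.864.

0.864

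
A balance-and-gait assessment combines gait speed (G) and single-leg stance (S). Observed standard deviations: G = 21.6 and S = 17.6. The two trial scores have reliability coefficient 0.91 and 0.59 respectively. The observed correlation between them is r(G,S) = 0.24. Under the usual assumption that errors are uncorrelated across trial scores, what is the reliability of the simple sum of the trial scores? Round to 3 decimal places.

Var(G+S) = 21.6² + 17.6² + 2·[21.6·17.6·0.24] = 776.32 + 182.477 = 958.797.
With uncorrelated errors the cross-covariances are all true-score covariance, so they carry over unchanged; only the diagonal terms shrink to ρᵢσᵢ².
True-score variance = [21.6²·0.91 + 17.6²·0.59] + 182.477 = 607.328 + 182.477 = 789.805.
Reliability = 789.805 / 958.797 = 0.824.

0.824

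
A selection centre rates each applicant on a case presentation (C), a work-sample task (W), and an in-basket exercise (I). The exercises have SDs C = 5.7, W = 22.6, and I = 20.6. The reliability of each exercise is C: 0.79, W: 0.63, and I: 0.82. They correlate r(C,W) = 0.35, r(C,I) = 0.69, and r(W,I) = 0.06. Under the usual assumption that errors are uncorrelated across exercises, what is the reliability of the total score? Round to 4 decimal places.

0.7866

Var(C+W+I) = 5.7² + 22.6² + 20.6² + 2·[5.7·22.6·0.35 + 5.7·20.6·0.69 + 22.6·20.6·0.06] = 967.61 + 308.081 = 1275.69.
With uncorrelated errors the cross-covariances are all true-score covariance, so they carry over unchanged; only the diagonal terms shrink to ρᵢσᵢ².
True-score variance = [5.7²·0.79 + 22.6²·0.63 + 20.6²·0.82] + 308.081 = 695.421 + 308.081 = 1003.5.
Reliability = 1003.5 / 1275.69 = 0.7866.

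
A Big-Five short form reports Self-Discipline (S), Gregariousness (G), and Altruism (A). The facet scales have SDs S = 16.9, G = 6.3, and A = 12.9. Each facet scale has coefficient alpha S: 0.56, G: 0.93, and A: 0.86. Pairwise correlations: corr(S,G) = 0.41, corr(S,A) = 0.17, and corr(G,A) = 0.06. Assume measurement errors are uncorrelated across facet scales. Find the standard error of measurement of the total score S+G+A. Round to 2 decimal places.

12.32

Var(total) = 491.71 + 171.181 = 662.891.
True-score variance = 339.966 + 171.181 = 511.147, so reliability = 0.7711.
Error variance = 662.891 − 511.147 = 151.744; SEM = √151.744 = 12.32.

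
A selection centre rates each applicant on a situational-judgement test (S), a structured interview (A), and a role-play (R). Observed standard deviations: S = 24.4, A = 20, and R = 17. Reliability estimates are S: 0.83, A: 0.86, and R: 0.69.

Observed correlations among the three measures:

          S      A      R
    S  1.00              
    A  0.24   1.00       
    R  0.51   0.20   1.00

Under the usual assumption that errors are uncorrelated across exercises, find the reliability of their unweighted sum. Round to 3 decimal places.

Var(S+A+R) = 24.4² + 20² + 17² + 2·[24.4·20·0.24 + 24.4·17·0.51 + 20·17·0.20] = 1284.36 + 793.336 = 2077.7.
Because errors are independent across components, Cov(Tᵢ,Tⱼ) = Cov(Xᵢ,Xⱼ); the off-diagonal part of the true-score variance is the same as above.
True-score variance = [24.4²·0.83 + 20²·0.86 + 17²·0.69] + 793.336 = 1037.56 + 793.336 = 1830.89.
Reliability = 1830.89 / 2077.7 = 0.881.

0.881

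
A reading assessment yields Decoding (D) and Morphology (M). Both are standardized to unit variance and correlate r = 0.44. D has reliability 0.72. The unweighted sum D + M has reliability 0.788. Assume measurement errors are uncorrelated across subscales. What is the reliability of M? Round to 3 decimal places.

Var(D+M) = 2 + 2·0.44 = 2.880.
True-score variance = ρ_D + ρ_M + 2·0.44, so 0.788 = (0.72 + ρ_M + 0.88) / 2.880.
ρ_M = 0.788·2.880 − 0.72 − 0.88 = 0.669.

0.669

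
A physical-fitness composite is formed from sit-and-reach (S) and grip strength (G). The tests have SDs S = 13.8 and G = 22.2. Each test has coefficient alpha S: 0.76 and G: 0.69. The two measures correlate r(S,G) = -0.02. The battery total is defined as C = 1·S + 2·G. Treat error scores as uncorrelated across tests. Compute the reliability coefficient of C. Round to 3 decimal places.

0.693

Var(C) = 13.8² + 2²·22.2² + 2·[2·13.8·22.2·(-0.02)] = 2161.8 − 24.5088 = 2137.29.
Under uncorrelated errors the observed covariances equal the true-score covariances, so only the own-variance terms attenuate.
True-score variance = [13.8²·0.76 + 2²·22.2²·0.69] − 24.5088 = 1504.97 − 24.5088 = 1480.46.
Reliability = 1480.46 / 2137.29 = 0.693.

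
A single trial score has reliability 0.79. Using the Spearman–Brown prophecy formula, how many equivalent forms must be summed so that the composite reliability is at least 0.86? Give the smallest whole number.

2

k ≥ ρ*(1−ρ₁)/(ρ₁(1−ρ*)) = 0.86·0.21 / (0.79·0.14) = 1.633.
Smallest integer k = 2.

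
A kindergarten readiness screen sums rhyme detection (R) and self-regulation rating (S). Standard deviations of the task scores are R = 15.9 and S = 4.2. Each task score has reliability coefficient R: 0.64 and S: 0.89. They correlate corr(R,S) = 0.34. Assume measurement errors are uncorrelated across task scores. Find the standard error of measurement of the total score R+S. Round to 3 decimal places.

9.641

Var(total) = 270.45 + 45.4104 = 315.86.
True-score variance = 177.498 + 45.4104 = 222.908, so reliability = 0.7057.
Error variance = 315.86 − 222.908 = 92.952; SEM = √92.952 = 9.641.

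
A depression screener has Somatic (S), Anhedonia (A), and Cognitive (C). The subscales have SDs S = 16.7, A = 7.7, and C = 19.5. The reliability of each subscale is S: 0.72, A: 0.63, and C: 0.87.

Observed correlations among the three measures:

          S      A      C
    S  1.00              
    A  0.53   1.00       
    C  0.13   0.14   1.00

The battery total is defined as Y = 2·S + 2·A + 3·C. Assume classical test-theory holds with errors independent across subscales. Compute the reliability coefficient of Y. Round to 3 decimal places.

Var(Y) = 2²·16.7² + 2²·7.7² + 3²·19.5² + 2·[4·16.7·7.7·0.53 + 6·16.7·19.5·0.13 + 6·7.7·19.5·0.14] = 4774.97 + 1305.49 = 6080.46.
Because errors are independent across components, Cov(Tᵢ,Tⱼ) = Cov(Xᵢ,Xⱼ); the off-diagonal part of the true-score variance is the same as above.
True-score variance = [2²·16.7²·0.72 + 2²·7.7²·0.63 + 3²·19.5²·0.87] + 1305.49 = 3929.97 + 1305.49 = 5235.46.
Reliability = 5235.46 / 6080.46 = 0.861.

0.861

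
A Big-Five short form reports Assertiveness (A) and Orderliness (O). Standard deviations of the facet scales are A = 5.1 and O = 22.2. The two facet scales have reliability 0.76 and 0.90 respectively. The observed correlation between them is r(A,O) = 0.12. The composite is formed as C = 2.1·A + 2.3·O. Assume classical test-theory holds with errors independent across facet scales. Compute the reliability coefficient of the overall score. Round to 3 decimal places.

0.899

Var(C) = 2.1²·5.1² + 2.3²·22.2² + 2·[4.83·5.1·22.2·0.12] = 2721.83 + 131.245 = 2853.07.
With uncorrelated errors the cross-covariances are all true-score covariance, so they carry over unchanged; only the diagonal terms shrink to ρᵢσᵢ².
True-score variance = [2.1²·5.1²·0.76 + 2.3²·22.2²·0.90] + 131.245 = 2433.59 + 131.245 = 2564.83.
Reliability = 2564.83 / 2853.07 = 0.899.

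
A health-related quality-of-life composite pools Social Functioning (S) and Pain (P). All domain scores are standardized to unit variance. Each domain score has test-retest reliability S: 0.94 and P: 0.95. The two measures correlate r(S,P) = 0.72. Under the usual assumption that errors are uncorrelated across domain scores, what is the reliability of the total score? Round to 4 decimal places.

0.9680

Var(S+P) = 2 + 2·[0.72] = 2 + 1.44 = 3.44.
With uncorrelated errors the cross-covariances are all true-score covariance, so they carry over unchanged; only the diagonal terms shrink to ρᵢσᵢ².
True-score variance = [0.94 + 0.95] + 1.44 = 1.89 + 1.44 = 3.33.
Reliability = 3.33 / 3.44 = 0.9680.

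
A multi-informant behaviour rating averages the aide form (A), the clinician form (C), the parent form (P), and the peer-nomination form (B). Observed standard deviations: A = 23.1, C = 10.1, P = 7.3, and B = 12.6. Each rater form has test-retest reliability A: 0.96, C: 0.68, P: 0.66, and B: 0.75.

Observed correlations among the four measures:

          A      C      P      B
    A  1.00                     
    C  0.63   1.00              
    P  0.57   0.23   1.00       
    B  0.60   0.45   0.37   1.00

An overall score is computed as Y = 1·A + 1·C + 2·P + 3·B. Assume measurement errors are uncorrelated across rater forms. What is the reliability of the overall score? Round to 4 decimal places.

Var(Y) = 23.1² + 10.1² + 2²·7.3² + 3²·12.6² + 2·[23.1·10.1·0.63 + 2·23.1·7.3·0.57 + 3·23.1·12.6·0.60 + 2·10.1·7.3·0.23 + 3·10.1·12.6·0.45 + 6·7.3·12.6·0.37] = 2277.62 + 2546.09 = 4823.71.
Because errors are independent across components, Cov(Tᵢ,Tⱼ) = Cov(Xᵢ,Xⱼ); the off-diagonal part of the true-score variance is the same as above.
True-score variance = [23.1²·0.96 + 10.1²·0.68 + 2²·7.3²·0.66 + 3²·12.6²·0.75] + 2546.09 = 1793.95 + 2546.09 = 4340.04.
Reliability = 4340.04 / 4823.71 = 0.8997.

0.8997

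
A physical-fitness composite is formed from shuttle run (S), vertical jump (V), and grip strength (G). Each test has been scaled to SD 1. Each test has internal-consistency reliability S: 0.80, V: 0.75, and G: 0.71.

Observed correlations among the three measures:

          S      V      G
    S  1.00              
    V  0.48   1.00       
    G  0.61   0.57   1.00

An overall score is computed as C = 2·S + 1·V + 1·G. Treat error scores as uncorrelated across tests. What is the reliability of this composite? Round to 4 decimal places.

Var(C) = 2² + 1 + 1 + 2·[2·0.48 + 2·0.61 + 0.57] = 6 + 5.5 = 11.5.
Under uncorrelated errors the observed covariances equal the true-score covariances, so only the own-variance terms attenuate.
True-score variance = [2²·0.80 + 0.75 + 0.71] + 5.5 = 4.66 + 5.5 = 10.16.
Reliability = 10.16 / 11.5 = 0.8835.

0.8835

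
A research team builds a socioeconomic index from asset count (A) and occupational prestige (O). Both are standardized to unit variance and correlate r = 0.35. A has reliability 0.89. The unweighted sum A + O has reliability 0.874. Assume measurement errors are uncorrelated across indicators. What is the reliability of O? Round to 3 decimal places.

0.770

Var(A+O) = 2 + 2·0.35 = 2.700.
True-score variance = ρ_A + ρ_O + 2·0.35, so 0.874 = (0.89 + ρ_O + 0.70) / 2.700.
ρ_O = 0.874·2.700 − 0.89 − 0.70 = 0.770.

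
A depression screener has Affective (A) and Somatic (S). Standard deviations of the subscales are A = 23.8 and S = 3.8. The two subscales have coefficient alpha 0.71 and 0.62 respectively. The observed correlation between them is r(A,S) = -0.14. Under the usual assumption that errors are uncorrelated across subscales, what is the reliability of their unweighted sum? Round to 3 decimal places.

0.694

Var(A+S) = 23.8² + 3.8² + 2·[23.8·3.8·(-0.14)] = 580.88 − 25.3232 = 555.557.
With uncorrelated errors the cross-covariances are all true-score covariance, so they carry over unchanged; only the diagonal terms shrink to ρᵢσᵢ².
True-score variance = [23.8²·0.71 + 3.8²·0.62] − 25.3232 = 411.125 − 25.3232 = 385.802.
Reliability = 385.802 / 555.557 = 0.694.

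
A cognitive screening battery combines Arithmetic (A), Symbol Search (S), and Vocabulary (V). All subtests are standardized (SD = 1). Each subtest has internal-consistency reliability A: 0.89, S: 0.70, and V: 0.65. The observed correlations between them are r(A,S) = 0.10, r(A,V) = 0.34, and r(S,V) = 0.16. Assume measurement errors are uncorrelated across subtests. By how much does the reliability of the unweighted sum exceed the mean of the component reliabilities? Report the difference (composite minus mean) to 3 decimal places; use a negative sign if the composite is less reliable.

0.072

Var(sum) = 3 + 1.2 = 4.2; true-score variance = 2.24 + 1.2 = 3.44; composite reliability = 0.8190.
Mean component reliability = 0.7467.
Difference = 0.8190 − 0.7467 = 0.072.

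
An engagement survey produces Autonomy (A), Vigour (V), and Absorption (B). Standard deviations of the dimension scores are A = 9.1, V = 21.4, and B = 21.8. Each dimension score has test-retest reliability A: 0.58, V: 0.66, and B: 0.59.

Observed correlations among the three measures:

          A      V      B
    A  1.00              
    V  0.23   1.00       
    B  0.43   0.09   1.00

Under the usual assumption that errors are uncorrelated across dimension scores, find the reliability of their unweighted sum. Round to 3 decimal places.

0.717

Var(A+V+B) = 9.1² + 21.4² + 21.8² + 2·[9.1·21.4·0.23 + 9.1·21.8·0.43 + 21.4·21.8·0.09] = 1016.01 + 344.161 = 1360.17.
Under uncorrelated errors the observed covariances equal the true-score covariances, so only the own-variance terms attenuate.
True-score variance = [9.1²·0.58 + 21.4²·0.66 + 21.8²·0.59] + 344.161 = 630.675 + 344.161 = 974.836.
Reliability = 974.836 / 1360.17 = 0.717.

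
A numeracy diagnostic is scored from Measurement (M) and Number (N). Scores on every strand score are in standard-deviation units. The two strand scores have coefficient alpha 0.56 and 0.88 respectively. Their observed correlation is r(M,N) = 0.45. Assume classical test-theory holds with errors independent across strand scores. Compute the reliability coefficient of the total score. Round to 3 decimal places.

0.807

Var(M+N) = 2 + 2·[0.45] = 2 + 0.9 = 2.9.
Because errors are independent across components, Cov(Tᵢ,Tⱼ) = Cov(Xᵢ,Xⱼ); the off-diagonal part of the true-score variance is the same as above.
True-score variance = [0.56 + 0.88] + 0.9 = 1.44 + 0.9 = 2.34.
Reliability = 2.34 / 2.9 = 0.807.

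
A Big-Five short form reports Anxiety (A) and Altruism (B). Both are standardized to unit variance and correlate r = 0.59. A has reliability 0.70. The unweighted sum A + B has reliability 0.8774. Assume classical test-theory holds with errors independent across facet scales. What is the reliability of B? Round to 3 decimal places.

0.910

Var(A+B) = 2 + 2·0.59 = 3.180.
True-score variance = ρ_A + ρ_B + 2·0.59, so 0.8774 = (0.70 + ρ_B + 1.18) / 3.180.
ρ_B = 0.8774·3.180 − 0.70 − 1.18 = 0.910.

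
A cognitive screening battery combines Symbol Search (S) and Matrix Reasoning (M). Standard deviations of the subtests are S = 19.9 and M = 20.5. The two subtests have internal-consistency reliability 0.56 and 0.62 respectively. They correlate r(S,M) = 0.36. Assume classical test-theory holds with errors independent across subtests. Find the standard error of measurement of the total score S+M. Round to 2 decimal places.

Var(total) = 816.26 + 293.724 = 1109.98.
True-score variance = 482.321 + 293.724 = 776.045, so reliability = 0.6991.
Error variance = 1109.98 − 776.045 = 333.939; SEM = √333.939 = 18.27.

18.27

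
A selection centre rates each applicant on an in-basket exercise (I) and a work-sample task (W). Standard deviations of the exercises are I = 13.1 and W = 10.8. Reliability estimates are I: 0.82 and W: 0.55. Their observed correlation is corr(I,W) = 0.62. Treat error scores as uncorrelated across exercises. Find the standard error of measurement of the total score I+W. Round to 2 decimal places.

9.13

Var(total) = 288.25 + 175.435 = 463.685.
True-score variance = 204.872 + 175.435 = 380.307, so reliability = 0.8202.
Error variance = 463.685 − 380.307 = 83.3778; SEM = √83.3778 = 9.13.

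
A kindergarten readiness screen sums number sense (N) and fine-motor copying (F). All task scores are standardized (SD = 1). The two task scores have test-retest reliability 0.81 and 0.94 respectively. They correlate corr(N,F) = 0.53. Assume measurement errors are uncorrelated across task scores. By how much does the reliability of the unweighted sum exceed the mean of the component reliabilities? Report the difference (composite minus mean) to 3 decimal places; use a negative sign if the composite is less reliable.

Var(sum) = 2 + 1.06 = 3.06; true-score variance = 1.75 + 1.06 = 2.81; composite reliability = 0.9183.
Mean component reliability = 0.8750.
Difference = 0.9183 − 0.8750 = 0.043.

0.043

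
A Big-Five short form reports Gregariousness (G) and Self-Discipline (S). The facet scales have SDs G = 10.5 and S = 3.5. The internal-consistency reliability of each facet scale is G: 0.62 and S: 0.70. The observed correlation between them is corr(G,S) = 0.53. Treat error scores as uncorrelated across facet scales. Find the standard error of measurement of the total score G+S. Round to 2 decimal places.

6.75

Var(total) = 122.5 + 38.955 = 161.455.
True-score variance = 76.93 + 38.955 = 115.885, so reliability = 0.7178.
Error variance = 161.455 − 115.885 = 45.57; SEM = √45.57 = 6.75.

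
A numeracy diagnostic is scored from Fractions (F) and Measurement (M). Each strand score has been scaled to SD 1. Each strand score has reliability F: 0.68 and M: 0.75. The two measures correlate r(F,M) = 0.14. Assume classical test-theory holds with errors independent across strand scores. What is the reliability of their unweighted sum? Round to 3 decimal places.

0.750

Var(F+M) = 2 + 2·[0.14] = 2 + 0.28 = 2.28.
With uncorrelated errors the cross-covariances are all true-score covariance, so they carry over unchanged; only the diagonal terms shrink to ρᵢσᵢ².
True-score variance = [0.68 + 0.75] + 0.28 = 1.43 + 0.28 = 1.71.
Reliability = 1.71 / 2.28 = 0.750.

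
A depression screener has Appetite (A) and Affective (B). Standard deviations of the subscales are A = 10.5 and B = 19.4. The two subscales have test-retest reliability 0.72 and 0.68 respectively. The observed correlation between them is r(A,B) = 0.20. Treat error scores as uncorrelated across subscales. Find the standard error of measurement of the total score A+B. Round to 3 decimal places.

12.301

Var(total) = 486.61 + 81.48 = 568.09.
True-score variance = 335.305 + 81.48 = 416.785, so reliability = 0.7337.
Error variance = 568.09 − 416.785 = 151.305; SEM = √151.305 = 12.301.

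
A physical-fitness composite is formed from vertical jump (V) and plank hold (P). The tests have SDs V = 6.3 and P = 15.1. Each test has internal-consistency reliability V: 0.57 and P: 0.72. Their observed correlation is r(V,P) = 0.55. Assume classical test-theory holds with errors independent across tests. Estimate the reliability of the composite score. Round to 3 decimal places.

0.783

Var(V+P) = 6.3² + 15.1² + 2·[6.3·15.1·0.55] = 267.7 + 104.643 = 372.343.
With uncorrelated errors the cross-covariances are all true-score covariance, so they carry over unchanged; only the diagonal terms shrink to ρᵢσᵢ².
True-score variance = [6.3²·0.57 + 15.1²·0.72] + 104.643 = 186.79 + 104.643 = 291.433.
Reliability = 291.433 / 372.343 = 0.783.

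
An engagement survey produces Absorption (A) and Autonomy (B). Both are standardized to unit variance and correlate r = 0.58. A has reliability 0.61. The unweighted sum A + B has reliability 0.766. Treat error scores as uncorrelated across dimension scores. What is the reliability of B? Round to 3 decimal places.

Var(A+B) = 2 + 2·0.58 = 3.160.
True-score variance = ρ_A + ρ_B + 2·0.58, so 0.766 = (0.61 + ρ_B + 1.16) / 3.160.
ρ_B = 0.766·3.160 − 0.61 − 1.16 = 0.651.

0.651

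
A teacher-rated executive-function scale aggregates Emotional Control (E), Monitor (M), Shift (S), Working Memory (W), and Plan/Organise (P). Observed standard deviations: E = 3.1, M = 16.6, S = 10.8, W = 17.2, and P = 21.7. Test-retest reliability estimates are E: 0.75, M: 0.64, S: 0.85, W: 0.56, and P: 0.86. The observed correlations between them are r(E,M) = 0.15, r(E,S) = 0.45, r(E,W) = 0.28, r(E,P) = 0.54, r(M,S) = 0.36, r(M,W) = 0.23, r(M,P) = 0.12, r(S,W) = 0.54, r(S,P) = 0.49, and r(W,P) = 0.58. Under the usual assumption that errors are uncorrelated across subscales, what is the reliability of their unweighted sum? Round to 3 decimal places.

0.875

Var(E+M+S+W+P) = 3.1² + 16.6² + 10.8² + 17.2² + 21.7² + 2·[3.1·16.6·0.15 + 3.1·10.8·0.45 + 3.1·17.2·0.28 + 3.1·21.7·0.54 + 16.6·10.8·0.36 + 16.6·17.2·0.23 + 16.6·21.7·0.12 + 10.8·17.2·0.54 + 10.8·21.7·0.49 + 17.2·21.7·0.58] = 1168.54 + 1358.21 = 2526.75.
Because errors are independent across components, Cov(Tᵢ,Tⱼ) = Cov(Xᵢ,Xⱼ); the off-diagonal part of the true-score variance is the same as above.
True-score variance = [3.1²·0.75 + 16.6²·0.64 + 10.8²·0.85 + 17.2²·0.56 + 21.7²·0.86] + 1358.21 = 853.346 + 1358.21 = 2211.55.
Reliability = 2211.55 / 2526.75 = 0.875.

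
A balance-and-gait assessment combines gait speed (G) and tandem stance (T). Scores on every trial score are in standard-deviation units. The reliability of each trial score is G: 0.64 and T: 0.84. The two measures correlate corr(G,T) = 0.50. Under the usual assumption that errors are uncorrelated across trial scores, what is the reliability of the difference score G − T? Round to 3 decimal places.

Var(G−T) = 1 + 1 − 2·0.50 = 2 − 1 = 1.
Because errors are independent across components, Cov(Tᵢ,Tⱼ) = Cov(Xᵢ,Xⱼ); the off-diagonal part of the true-score variance is the same as above.
True-score variance = [0.64 + 0.84] − 1 = 1.48 − 1 = 0.48.
Reliability = 0.48 / 1 = 0.480.

0.480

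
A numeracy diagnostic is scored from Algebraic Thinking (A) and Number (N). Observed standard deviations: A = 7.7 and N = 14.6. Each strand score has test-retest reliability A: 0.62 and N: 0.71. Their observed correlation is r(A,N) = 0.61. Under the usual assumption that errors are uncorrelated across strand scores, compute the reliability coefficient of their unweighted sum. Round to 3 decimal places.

Var(A+N) = 7.7² + 14.6² + 2·[7.7·14.6·0.61] = 272.45 + 137.152 = 409.602.
Under uncorrelated errors the observed covariances equal the true-score covariances, so only the own-variance terms attenuate.
True-score variance = [7.7²·0.62 + 14.6²·0.71] + 137.152 = 188.103 + 137.152 = 325.256.
Reliability = 325.256 / 409.602 = 0.794.

0.794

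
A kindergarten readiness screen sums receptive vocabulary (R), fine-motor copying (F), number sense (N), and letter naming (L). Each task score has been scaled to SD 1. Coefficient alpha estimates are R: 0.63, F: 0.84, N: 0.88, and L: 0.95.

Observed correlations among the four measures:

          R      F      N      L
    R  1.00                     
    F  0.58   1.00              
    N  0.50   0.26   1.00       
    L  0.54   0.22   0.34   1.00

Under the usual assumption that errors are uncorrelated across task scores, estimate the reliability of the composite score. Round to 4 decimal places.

Var(R+F+N+L) = 4 + 2·[0.58 + 0.50 + 0.54 + 0.26 + 0.22 + 0.34] = 4 + 4.88 = 8.88.
With uncorrelated errors the cross-covariances are all true-score covariance, so they carry over unchanged; only the diagonal terms shrink to ρᵢσᵢ².
True-score variance = [0.63 + 0.84 + 0.88 + 0.95] + 4.88 = 3.3 + 4.88 = 8.18.
Reliability = 8.18 / 8.88 = 0.9212.

0.9212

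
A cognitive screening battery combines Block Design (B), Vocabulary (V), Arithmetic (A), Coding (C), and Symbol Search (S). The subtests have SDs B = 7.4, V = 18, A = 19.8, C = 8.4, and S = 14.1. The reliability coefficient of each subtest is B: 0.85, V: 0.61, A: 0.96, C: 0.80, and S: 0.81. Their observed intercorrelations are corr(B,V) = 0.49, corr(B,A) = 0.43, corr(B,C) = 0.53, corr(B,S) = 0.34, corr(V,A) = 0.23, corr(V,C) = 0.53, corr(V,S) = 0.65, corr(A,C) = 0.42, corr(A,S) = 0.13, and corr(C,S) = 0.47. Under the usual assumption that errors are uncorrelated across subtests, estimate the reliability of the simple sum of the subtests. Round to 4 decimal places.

Var(B+V+A+C+S) = 7.4² + 18² + 19.8² + 8.4² + 14.1² + 2·[7.4·18·0.49 + 7.4·19.8·0.43 + 7.4·8.4·0.53 + 7.4·14.1·0.34 + 18·19.8·0.23 + 18·8.4·0.53 + 18·14.1·0.65 + 19.8·8.4·0.42 + 19.8·14.1·0.13 + 8.4·14.1·0.47] = 1040.17 + 1371.17 = 2411.34.
Under uncorrelated errors the observed covariances equal the true-score covariances, so only the own-variance terms attenuate.
True-score variance = [7.4²·0.85 + 18²·0.61 + 19.8²·0.96 + 8.4²·0.80 + 14.1²·0.81] + 1371.17 = 838.029 + 1371.17 = 2209.2.
Reliability = 2209.2 / 2411.34 = 0.9162.

0.9162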